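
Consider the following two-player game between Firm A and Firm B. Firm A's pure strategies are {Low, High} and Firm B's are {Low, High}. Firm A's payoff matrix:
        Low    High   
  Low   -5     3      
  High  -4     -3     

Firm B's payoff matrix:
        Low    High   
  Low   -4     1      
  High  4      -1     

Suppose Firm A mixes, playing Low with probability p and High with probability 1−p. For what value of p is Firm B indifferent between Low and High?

Firm A's mix must leave Firm B indifferent between Low and High.
  Firm B's expected payoff from Low: p·(-4) + (1−p)·4 = -8p + 4
  Firm B's expected payoff from High: p·1 + (1−p)·(-1) = 2p - 1
  -8p + 4 = 2p - 1  ⇒  -10p = -5  ⇒  p = 1/2.

p = 1/2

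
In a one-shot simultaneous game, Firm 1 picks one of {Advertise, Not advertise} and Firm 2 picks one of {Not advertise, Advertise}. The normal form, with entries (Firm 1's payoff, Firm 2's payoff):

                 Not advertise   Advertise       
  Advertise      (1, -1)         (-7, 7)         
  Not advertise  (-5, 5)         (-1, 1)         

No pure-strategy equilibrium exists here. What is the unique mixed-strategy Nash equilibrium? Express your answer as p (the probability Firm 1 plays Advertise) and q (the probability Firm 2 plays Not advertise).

p = 1/3, q = 1/2

Set Firm 2's expected payoff from Not advertise equal to that from Advertise:
  Firm 2's payoff from Not advertise: p·(-1) + (1−p)·5 = -6p + 5
  Firm 2's payoff from Advertise: p·7 + (1−p)·1 = 6p + 1
  -6p + 5 = 6p + 1  ⇒  -12p = -4  ⇒  p = 1/3.
Set Firm 1's expected payoff from Advertise equal to that from Not advertise:
  Firm 1's expected payoff from Advertise: q·1 + (1−q)·(-7) = 8q - 7
  Firm 1's expected payoff from Not advertise: q·(-5) + (1−q)·(-1) = -4q - 1
  8q - 7 = -4q - 1  ⇒  12q = 6  ⇒  q = 1/2.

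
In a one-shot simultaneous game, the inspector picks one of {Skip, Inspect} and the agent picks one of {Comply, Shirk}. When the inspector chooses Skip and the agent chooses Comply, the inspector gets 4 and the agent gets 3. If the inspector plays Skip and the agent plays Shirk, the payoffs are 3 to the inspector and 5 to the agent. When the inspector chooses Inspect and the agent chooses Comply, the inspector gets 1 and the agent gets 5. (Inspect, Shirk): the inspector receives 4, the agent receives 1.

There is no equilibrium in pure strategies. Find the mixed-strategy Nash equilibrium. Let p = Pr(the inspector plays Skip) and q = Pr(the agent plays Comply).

p = 2/3, q = 1/4

In a mixed equilibrium the agent is indifferent between Comply and Shirk; this condition fixes p.
  the agent's payoff from Comply: p·3 + (1−p)·5 = -2p + 5
  the agent's payoff from Shirk: p·5 + (1−p)·1 = 4p + 1
  -2p + 5 = 4p + 1  ⇒  -6p = -4  ⇒  p = 2/3.
The agent's mix must leave the inspector indifferent between Skip and Inspect.
  the inspector's payoff to Skip: q·4 + (1−q)·3 = q + 3
  the inspector's payoff to Inspect: q·1 + (1−q)·4 = -3q + 4
  q + 3 = -3q + 4  ⇒  4q = 1  ⇒  q = 1/4.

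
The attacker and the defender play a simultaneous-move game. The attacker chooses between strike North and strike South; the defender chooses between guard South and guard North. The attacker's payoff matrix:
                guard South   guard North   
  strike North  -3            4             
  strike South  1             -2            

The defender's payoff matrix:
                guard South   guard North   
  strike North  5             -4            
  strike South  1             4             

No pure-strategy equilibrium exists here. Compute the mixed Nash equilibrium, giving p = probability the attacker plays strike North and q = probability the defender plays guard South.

p = 1/4, q = 3/5

The defender's indifference between guard South and guard North determines the attacker's mixing probability p:
  the defender's payoff from guard South: p·5 + (1−p)·1 = 4p + 1
  the defender's payoff from guard North: p·(-4) + (1−p)·4 = -8p + 4
  4p + 1 = -8p + 4  ⇒  12p = 3  ⇒  p = 1/4.
In a mixed equilibrium the attacker is indifferent between strike North and strike South; this condition fixes q.
  the attacker's payoff to strike North: q·(-3) + (1−q)·4 = -7q + 4
  the attacker's payoff to strike South: q·1 + (1−q)·(-2) = 3q - 2
  -7q + 4 = 3q - 2  ⇒  -10q = -6  ⇒  q = 3/5.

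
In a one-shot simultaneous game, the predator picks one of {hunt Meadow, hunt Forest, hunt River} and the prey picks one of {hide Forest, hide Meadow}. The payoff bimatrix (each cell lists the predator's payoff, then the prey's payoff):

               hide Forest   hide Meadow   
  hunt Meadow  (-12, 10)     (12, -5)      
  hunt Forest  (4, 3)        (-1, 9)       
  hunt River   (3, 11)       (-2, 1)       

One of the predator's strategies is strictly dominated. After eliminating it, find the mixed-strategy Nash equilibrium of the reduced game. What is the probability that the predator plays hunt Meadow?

The predator's strategy hunt River is strictly dominated by hunt Forest: 4 > 3 and -1 > -2. Eliminate hunt River.
The predator's mix must leave the prey indifferent between hide Forest and hide Meadow.
  the prey's expected payoff from hide Forest: p·10 + (1−p)·3 = 7p + 3
  the prey's expected payoff from hide Meadow: p·(-5) + (1−p)·9 = -14p + 9
  7p + 3 = -14p + 9  ⇒  21p = 6  ⇒  p = 2/7.

p = 2/7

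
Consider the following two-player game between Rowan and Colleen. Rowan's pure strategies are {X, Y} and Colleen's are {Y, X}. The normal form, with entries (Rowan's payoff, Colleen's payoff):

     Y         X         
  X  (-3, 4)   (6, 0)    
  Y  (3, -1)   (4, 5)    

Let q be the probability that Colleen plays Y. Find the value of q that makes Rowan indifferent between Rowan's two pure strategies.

In a mixed equilibrium Rowan is indifferent between X and Y; this condition fixes q.
  Rowan's payoff to X: q·(-3) + (1−q)·6 = -9q + 6
  Rowan's payoff to Y: q·3 + (1−q)·4 = -q + 4
  -9q + 6 = -q + 4  ⇒  -8q = -2  ⇒  q = 1/4.

q = 1/4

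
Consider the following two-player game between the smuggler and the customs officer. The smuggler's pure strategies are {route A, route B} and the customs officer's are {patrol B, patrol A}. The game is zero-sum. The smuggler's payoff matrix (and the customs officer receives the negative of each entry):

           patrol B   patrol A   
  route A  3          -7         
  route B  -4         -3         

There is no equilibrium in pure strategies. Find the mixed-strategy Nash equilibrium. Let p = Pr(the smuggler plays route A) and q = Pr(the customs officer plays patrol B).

p = 1/11, q = 4/11

Set the customs officer's expected payoff from patrol B equal to that from patrol A:
  the customs officer's payoff to patrol B: p·(-3) + (1−p)·4 = -7p + 4
  the customs officer's payoff to patrol A: p·7 + (1−p)·3 = 4p + 3
  -7p + 4 = 4p + 3  ⇒  -11p = -1  ⇒  p = 1/11.
The customs officer's mix must leave the smuggler indifferent between route A and route B.
  the smuggler's expected payoff from route A: q·3 + (1−q)·(-7) = 10q - 7
  the smuggler's expected payoff from route B: q·(-4) + (1−q)·(-3) = -q - 3
  10q - 7 = -q - 3  ⇒  11q = 4  ⇒  q = 4/11.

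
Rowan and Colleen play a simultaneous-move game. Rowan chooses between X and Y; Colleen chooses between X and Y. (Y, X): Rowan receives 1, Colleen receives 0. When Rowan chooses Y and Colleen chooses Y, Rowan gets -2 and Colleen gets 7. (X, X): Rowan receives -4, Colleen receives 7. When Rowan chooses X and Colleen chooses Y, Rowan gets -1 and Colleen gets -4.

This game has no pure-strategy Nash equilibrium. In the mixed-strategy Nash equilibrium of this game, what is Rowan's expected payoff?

-3/2

In a mixed equilibrium Rowan is indifferent between X and Y; this condition fixes q.
  Rowan's expected payoff from X: q·(-4) + (1−q)·(-1) = -3q - 1
  Rowan's expected payoff from Y: q·1 + (1−q)·(-2) = 3q - 2
  -3q - 1 = 3q - 2  ⇒  -6q = -1  ⇒  q = 1/6.
At equilibrium Rowan is indifferent across rows, so Rowan's payoff equals the payoff from X: (1/6)·(-4) + (5/6)·(-1) = -3/2.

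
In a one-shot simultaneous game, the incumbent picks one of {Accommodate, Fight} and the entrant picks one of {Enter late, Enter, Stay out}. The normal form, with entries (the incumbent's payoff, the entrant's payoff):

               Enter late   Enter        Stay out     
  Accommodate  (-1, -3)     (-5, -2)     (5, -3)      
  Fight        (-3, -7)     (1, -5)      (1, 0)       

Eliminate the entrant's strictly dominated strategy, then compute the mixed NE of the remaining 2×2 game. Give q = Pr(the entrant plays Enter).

q = 2/5

The entrant's strategy Enter late is strictly dominated by Enter: -2 > -3 and -5 > -7. Eliminate Enter late.
The entrant's mix must leave the incumbent indifferent between Accommodate and Fight.
  the incumbent's payoff to Accommodate: q·(-5) + (1−q)·5 = -10q + 5
  the incumbent's payoff to Fight: q·1 + (1−q)·1 = 1
  -10q + 5 = 1  ⇒  -10q = -4  ⇒  q = 2/5.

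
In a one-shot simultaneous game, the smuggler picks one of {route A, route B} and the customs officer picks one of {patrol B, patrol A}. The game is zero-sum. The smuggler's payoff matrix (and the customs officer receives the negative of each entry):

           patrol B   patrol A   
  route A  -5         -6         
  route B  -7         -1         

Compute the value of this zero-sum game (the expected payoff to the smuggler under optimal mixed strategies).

v = -37/7

For the smuggler to be willing to mix, the smuggler must be indifferent between route A and route B, which pins down the customs officer's mix.
  the smuggler's payoff from route A: q·(-5) + (1−q)·(-6) = q - 6
  the smuggler's payoff from route B: q·(-7) + (1−q)·(-1) = -6q - 1
  q - 6 = -6q - 1  ⇒  7q = 5  ⇒  q = 5/7.
The value is the smuggler's expected payoff against this mix (using route A): (5/7)·(-5) + (2/7)·(-6) = -37/7.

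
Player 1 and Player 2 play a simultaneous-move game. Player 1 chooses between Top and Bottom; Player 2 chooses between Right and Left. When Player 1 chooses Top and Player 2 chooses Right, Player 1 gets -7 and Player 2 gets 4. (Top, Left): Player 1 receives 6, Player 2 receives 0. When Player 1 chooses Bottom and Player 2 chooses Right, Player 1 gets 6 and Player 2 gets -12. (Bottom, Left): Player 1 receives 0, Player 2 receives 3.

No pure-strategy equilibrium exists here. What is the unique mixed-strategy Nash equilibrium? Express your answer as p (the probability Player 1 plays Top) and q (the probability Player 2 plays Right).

Player 1's mix must leave Player 2 indifferent between Right and Left.
  Player 2's payoff to Right: p·4 + (1−p)·(-12) = 16p - 12
  Player 2's payoff to Left: p·0 + (1−p)·3 = -3p + 3
  16p - 12 = -3p + 3  ⇒  19p = 15  ⇒  p = 15/19.
In a mixed equilibrium Player 1 is indifferent between Top and Bottom; this condition fixes q.
  Player 1's payoff from Top: q·(-7) + (1−q)·6 = -13q + 6
  Player 1's payoff from Bottom: q·6 + (1−q)·0 = 6q
  -13q + 6 = 6q  ⇒  -19q = -6  ⇒  q = 6/19.

p = 15/19, q = 6/19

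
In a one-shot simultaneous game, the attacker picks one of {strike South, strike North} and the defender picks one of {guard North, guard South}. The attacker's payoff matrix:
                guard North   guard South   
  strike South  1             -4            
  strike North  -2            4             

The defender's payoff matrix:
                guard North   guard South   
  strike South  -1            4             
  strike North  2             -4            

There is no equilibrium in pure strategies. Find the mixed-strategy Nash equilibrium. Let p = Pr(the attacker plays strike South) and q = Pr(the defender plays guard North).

p = 6/11, q = 8/11

Set the defender's expected payoff from guard North equal to that from guard South:
  the defender's payoff to guard North: p·(-1) + (1−p)·2 = -3p + 2
  the defender's payoff to guard South: p·4 + (1−p)·(-4) = 8p - 4
  -3p + 2 = 8p - 4  ⇒  -11p = -6  ⇒  p = 6/11.
Set the attacker's expected payoff from strike South equal to that from strike North:
  the attacker's expected payoff from strike South: q·1 + (1−q)·(-4) = 5q - 4
  the attacker's expected payoff from strike North: q·(-2) + (1−q)·4 = -6q + 4
  5q - 4 = -6q + 4  ⇒  11q = 8  ⇒  q = 8/11.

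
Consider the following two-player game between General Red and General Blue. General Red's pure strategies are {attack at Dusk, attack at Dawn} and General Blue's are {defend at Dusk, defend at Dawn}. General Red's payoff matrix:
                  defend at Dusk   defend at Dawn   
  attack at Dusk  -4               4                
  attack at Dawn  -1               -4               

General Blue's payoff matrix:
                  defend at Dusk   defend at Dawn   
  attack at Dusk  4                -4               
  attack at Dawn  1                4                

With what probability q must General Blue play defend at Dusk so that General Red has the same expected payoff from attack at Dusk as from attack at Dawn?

q = 8/11

Set General Red's expected payoff from attack at Dusk equal to that from attack at Dawn:
  General Red's payoff to attack at Dusk: q·(-4) + (1−q)·4 = -8q + 4
  General Red's payoff to attack at Dawn: q·(-1) + (1−q)·(-4) = 3q - 4
  -8q + 4 = 3q - 4  ⇒  -11q = -8  ⇒  q = 8/11.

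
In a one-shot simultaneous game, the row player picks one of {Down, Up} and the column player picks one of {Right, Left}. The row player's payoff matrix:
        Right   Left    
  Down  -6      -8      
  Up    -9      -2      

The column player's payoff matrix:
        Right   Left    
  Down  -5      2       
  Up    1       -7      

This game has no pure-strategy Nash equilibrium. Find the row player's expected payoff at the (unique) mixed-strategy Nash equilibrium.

In a mixed equilibrium the row player is indifferent between Down and Up; this condition fixes q.
  the row player's expected payoff from Down: q·(-6) + (1−q)·(-8) = 2q - 8
  the row player's expected payoff from Up: q·(-9) + (1−q)·(-2) = -7q - 2
  2q - 8 = -7q - 2  ⇒  9q = 6  ⇒  q = 2/3.
At equilibrium the row player is indifferent across rows, so the row player's payoff equals the payoff from Down: (2/3)·(-6) + (1/3)·(-8) = -20/3.

-20/3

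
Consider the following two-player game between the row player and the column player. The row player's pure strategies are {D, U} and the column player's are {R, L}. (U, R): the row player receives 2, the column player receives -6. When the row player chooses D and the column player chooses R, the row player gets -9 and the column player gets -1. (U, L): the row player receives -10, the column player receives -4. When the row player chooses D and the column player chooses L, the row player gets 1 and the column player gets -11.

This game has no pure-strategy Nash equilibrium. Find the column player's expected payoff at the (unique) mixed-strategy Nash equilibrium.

-31/6

In a mixed equilibrium the column player is indifferent between R and L; this condition fixes p.
  the column player's payoff to R: p·(-1) + (1−p)·(-6) = 5p - 6
  the column player's payoff to L: p·(-11) + (1−p)·(-4) = -7p - 4
  5p - 6 = -7p - 4  ⇒  12p = 2  ⇒  p = 1/6.
At equilibrium the column player is indifferent across columns, so the column player's payoff equals the payoff from R: (1/6)·(-1) + (5/6)·(-6) = -31/6.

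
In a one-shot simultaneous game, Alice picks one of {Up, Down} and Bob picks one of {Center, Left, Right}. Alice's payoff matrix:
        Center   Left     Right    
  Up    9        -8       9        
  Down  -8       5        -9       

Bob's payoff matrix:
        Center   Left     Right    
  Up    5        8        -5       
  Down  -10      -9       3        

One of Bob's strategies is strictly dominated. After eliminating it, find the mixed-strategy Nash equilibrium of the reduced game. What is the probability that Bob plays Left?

Bob's strategy Center is strictly dominated by Left: 8 > 5 and -9 > -10. Eliminate Center.
Set Alice's expected payoff from Up equal to that from Down:
  Alice's payoff from Up: q·(-8) + (1−q)·9 = -17q + 9
  Alice's payoff from Down: q·5 + (1−q)·(-9) = 14q - 9
  -17q + 9 = 14q - 9  ⇒  -31q = -18  ⇒  q = 18/31.

q = 18/31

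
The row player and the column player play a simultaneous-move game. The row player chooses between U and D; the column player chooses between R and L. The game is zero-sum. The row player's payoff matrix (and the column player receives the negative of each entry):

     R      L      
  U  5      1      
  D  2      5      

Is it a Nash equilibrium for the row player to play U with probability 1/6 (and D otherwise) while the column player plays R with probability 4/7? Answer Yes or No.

No

Given the row player's mix p = 1/6, the column player's payoff from R is -5/2 but from L is -13/3. The column player strictly prefers R, so the column player would not mix.
So the proposed profile is not a Nash equilibrium.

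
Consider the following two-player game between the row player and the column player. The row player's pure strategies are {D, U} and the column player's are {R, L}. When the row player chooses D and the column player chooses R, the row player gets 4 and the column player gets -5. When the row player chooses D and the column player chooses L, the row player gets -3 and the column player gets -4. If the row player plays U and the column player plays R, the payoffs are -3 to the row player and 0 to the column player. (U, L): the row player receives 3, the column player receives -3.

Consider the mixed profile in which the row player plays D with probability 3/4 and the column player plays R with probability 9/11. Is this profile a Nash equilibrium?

No

Given the column player's mix q = 9/11, the row player's payoff from D is 30/11 but from U is -21/11. The row player strictly prefers D, so the row player would not mix.
So the proposed profile is not a Nash equilibrium.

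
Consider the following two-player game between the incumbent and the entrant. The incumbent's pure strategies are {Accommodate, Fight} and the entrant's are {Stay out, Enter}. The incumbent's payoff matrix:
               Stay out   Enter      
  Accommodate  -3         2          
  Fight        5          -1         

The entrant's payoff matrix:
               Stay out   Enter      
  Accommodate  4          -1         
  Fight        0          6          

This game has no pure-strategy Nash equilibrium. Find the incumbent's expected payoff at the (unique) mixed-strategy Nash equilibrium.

The entrant's mix must leave the incumbent indifferent between Accommodate and Fight.
  the incumbent's payoff to Accommodate: q·(-3) + (1−q)·2 = -5q + 2
  the incumbent's payoff to Fight: q·5 + (1−q)·(-1) = 6q - 1
  -5q + 2 = 6q - 1  ⇒  -11q = -3  ⇒  q = 3/11.
At equilibrium the incumbent is indifferent across rows, so the incumbent's payoff equals the payoff from Accommodate: (3/11)·(-3) + (8/11)·2 = 7/11.

7/11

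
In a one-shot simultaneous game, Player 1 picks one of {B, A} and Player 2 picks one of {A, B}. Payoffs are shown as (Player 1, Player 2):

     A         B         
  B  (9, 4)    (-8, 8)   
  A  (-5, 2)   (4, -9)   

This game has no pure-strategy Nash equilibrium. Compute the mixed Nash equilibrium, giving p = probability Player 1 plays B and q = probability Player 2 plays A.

Set Player 2's expected payoff from A equal to that from B:
  Player 2's expected payoff from A: p·4 + (1−p)·2 = 2p + 2
  Player 2's expected payoff from B: p·8 + (1−p)·(-9) = 17p - 9
  2p + 2 = 17p - 9  ⇒  -15p = -11  ⇒  p = 11/15.
In a mixed equilibrium Player 1 is indifferent between B and A; this condition fixes q.
  Player 1's expected payoff from B: q·9 + (1−q)·(-8) = 17q - 8
  Player 1's expected payoff from A: q·(-5) + (1−q)·4 = -9q + 4
  17q - 8 = -9q + 4  ⇒  26q = 12  ⇒  q = 6/13.

p = 11/15, q = 6/13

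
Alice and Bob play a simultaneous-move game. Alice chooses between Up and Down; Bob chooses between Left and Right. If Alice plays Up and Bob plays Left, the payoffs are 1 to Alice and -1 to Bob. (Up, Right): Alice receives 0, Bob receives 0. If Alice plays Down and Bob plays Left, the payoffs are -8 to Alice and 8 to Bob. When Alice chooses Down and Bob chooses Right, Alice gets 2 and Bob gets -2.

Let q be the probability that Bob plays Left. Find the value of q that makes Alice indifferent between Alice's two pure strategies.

q = 2/11

Set Alice's expected payoff from Up equal to that from Down:
  Alice's payoff to Up: q·1 + (1−q)·0 = q
  Alice's payoff to Down: q·(-8) + (1−q)·2 = -10q + 2
  q = -10q + 2  ⇒  11q = 2  ⇒  q = 2/11.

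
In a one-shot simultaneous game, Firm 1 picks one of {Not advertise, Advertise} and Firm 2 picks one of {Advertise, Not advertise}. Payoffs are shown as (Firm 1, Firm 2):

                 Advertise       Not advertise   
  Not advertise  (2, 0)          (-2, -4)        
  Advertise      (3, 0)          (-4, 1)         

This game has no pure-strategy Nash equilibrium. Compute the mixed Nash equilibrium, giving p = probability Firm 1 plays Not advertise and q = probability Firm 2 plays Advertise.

Firm 1's mix must leave Firm 2 indifferent between Advertise and Not advertise.
  Firm 2's payoff to Advertise: p·0 + (1−p)·0 = 0
  Firm 2's payoff to Not advertise: p·(-4) + (1−p)·1 = -5p + 1
  0 = -5p + 1  ⇒  5p = 1  ⇒  p = 1/5.
Set Firm 1's expected payoff from Not advertise equal to that from Advertise:
  Firm 1's payoff from Not advertise: q·2 + (1−q)·(-2) = 4q - 2
  Firm 1's payoff from Advertise: q·3 + (1−q)·(-4) = 7q - 4
  4q - 2 = 7q - 4  ⇒  -3q = -2  ⇒  q = 2/3.

p = 1/5, q = 2/3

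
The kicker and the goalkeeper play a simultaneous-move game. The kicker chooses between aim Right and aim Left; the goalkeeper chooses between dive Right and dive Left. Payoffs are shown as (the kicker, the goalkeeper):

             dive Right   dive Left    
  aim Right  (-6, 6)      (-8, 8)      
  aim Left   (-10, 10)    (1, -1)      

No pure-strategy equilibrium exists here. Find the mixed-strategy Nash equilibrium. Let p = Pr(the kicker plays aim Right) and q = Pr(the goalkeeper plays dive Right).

p = 11/13, q = 9/13

Set the goalkeeper's expected payoff from dive Right equal to that from dive Left:
  the goalkeeper's payoff to dive Right: p·6 + (1−p)·10 = -4p + 10
  the goalkeeper's payoff to dive Left: p·8 + (1−p)·(-1) = 9p - 1
  -4p + 10 = 9p - 1  ⇒  -13p = -11  ⇒  p = 11/13.
For the kicker to be willing to mix, the kicker must be indifferent between aim Right and aim Left, which pins down the goalkeeper's mix.
  the kicker's expected payoff from aim Right: q·(-6) + (1−q)·(-8) = 2q - 8
  the kicker's expected payoff from aim Left: q·(-10) + (1−q)·1 = -11q + 1
  2q - 8 = -11q + 1  ⇒  13q = 9  ⇒  q = 9/13.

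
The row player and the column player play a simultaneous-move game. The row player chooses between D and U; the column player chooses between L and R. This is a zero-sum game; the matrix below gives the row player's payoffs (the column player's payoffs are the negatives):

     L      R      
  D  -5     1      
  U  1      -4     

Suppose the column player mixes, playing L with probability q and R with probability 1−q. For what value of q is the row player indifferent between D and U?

The row player's indifference between D and U determines the column player's mixing probability q:
  the row player's payoff to D: q·(-5) + (1−q)·1 = -6q + 1
  the row player's payoff to U: q·1 + (1−q)·(-4) = 5q - 4
  -6q + 1 = 5q - 4  ⇒  -11q = -5  ⇒  q = 5/11.

q = 5/11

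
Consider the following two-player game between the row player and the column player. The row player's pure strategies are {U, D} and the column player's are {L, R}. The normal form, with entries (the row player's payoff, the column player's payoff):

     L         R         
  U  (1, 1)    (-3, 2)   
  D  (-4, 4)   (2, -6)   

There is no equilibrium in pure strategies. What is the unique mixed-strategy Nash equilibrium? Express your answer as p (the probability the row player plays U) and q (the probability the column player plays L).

The column player's indifference between L and R determines the row player's mixing probability p:
  the column player's payoff from L: p·1 + (1−p)·4 = -3p + 4
  the column player's payoff from R: p·2 + (1−p)·(-6) = 8p - 6
  -3p + 4 = 8p - 6  ⇒  -11p = -10  ⇒  p = 10/11.
The column player's mix must leave the row player indifferent between U and D.
  the row player's payoff to U: q·1 + (1−q)·(-3) = 4q - 3
  the row player's payoff to D: q·(-4) + (1−q)·2 = -6q + 2
  4q - 3 = -6q + 2  ⇒  10q = 5  ⇒  q = 1/2.

p = 10/11, q = 1/2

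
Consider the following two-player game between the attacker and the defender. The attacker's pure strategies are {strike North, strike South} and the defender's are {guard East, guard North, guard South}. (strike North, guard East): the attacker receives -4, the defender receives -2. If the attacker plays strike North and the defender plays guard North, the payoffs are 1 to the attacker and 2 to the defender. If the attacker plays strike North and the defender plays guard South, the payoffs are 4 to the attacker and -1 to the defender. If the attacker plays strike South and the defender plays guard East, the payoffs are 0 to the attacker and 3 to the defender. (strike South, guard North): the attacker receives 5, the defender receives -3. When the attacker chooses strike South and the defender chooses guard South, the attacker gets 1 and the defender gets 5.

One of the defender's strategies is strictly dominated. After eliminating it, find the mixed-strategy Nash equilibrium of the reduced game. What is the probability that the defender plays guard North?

The defender's strategy guard East is strictly dominated by guard South: -1 > -2 and 5 > 3. Eliminate guard East.
For the attacker to be willing to mix, the attacker must be indifferent between strike North and strike South, which pins down the defender's mix.
  the attacker's expected payoff from strike North: q·1 + (1−q)·4 = -3q + 4
  the attacker's expected payoff from strike South: q·5 + (1−q)·1 = 4q + 1
  -3q + 4 = 4q + 1  ⇒  -7q = -3  ⇒  q = 3/7.

q = 3/7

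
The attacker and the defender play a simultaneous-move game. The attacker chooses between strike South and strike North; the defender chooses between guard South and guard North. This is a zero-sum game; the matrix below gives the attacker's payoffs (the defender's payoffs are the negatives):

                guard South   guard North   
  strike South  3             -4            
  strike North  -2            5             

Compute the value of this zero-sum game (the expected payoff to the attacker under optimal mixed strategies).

v = 1/2

For the attacker to be willing to mix, the attacker must be indifferent between strike South and strike North, which pins down the defender's mix.
  the attacker's expected payoff from strike South: q·3 + (1−q)·(-4) = 7q - 4
  the attacker's expected payoff from strike North: q·(-2) + (1−q)·5 = -7q + 5
  7q - 4 = -7q + 5  ⇒  14q = 9  ⇒  q = 9/14.
The value is the attacker's expected payoff against this mix (using strike South): (9/14)·3 + (5/14)·(-4) = 1/2.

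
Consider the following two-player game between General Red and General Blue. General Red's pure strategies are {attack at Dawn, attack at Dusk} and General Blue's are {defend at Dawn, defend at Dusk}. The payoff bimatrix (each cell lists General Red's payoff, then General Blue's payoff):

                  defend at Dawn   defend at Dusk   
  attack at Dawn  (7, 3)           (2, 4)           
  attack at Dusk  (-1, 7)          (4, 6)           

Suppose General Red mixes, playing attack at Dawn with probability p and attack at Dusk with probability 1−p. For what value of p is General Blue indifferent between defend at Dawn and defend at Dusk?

p = 1/2

For General Blue to be willing to mix, General Blue must be indifferent between defend at Dawn and defend at Dusk, which pins down General Red's mix.
  General Blue's expected payoff from defend at Dawn: p·3 + (1−p)·7 = -4p + 7
  General Blue's expected payoff from defend at Dusk: p·4 + (1−p)·6 = -2p + 6
  -4p + 7 = -2p + 6  ⇒  -2p = -1  ⇒  p = 1/2.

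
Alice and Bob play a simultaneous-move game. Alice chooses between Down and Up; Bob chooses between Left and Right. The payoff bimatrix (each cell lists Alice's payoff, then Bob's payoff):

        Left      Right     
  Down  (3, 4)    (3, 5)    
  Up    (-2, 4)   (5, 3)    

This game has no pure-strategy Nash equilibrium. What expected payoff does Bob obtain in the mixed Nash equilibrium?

4

Set Bob's expected payoff from Left equal to that from Right:
  Bob's expected payoff from Left: p·4 + (1−p)·4 = 4
  Bob's expected payoff from Right: p·5 + (1−p)·3 = 2p + 3
  4 = 2p + 3  ⇒  -2p = -1  ⇒  p = 1/2.
At equilibrium Bob is indifferent across columns, so Bob's payoff equals the payoff from Left: (1/2)·4 + (1/2)·4 = 4.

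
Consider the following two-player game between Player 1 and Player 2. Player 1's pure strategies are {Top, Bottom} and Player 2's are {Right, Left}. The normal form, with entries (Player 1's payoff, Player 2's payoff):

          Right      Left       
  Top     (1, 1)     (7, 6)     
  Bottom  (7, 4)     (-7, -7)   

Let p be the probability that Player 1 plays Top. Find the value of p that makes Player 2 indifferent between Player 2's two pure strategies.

Set Player 2's expected payoff from Right equal to that from Left:
  Player 2's payoff from Right: p·1 + (1−p)·4 = -3p + 4
  Player 2's payoff from Left: p·6 + (1−p)·(-7) = 13p - 7
  -3p + 4 = 13p - 7  ⇒  -16p = -11  ⇒  p = 11/16.

p = 11/16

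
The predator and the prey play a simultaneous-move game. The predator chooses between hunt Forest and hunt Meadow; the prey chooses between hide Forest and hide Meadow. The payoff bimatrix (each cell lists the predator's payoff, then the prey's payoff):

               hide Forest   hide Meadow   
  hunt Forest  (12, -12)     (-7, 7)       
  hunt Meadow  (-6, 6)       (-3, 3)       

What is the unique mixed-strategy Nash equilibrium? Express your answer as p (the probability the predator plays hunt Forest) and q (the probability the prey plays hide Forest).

p = 3/22, q = 2/11

For the prey to be willing to mix, the prey must be indifferent between hide Forest and hide Meadow, which pins down the predator's mix.
  the prey's payoff from hide Forest: p·(-12) + (1−p)·6 = -18p + 6
  the prey's payoff from hide Meadow: p·7 + (1−p)·3 = 4p + 3
  -18p + 6 = 4p + 3  ⇒  -22p = -3  ⇒  p = 3/22.
Set the predator's expected payoff from hunt Forest equal to that from hunt Meadow:
  the predator's payoff to hunt Forest: q·12 + (1−q)·(-7) = 19q - 7
  the predator's payoff to hunt Meadow: q·(-6) + (1−q)·(-3) = -3q - 3
  19q - 7 = -3q - 3  ⇒  22q = 4  ⇒  q = 2/11.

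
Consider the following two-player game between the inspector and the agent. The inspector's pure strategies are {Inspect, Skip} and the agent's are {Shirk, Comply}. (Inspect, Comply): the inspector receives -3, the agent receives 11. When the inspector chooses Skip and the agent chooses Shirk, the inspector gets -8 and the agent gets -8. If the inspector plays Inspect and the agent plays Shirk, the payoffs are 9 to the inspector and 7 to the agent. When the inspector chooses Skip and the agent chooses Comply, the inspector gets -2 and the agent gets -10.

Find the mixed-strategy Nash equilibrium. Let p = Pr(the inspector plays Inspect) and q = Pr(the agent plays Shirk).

p = 1/3, q = 1/18

For the agent to be willing to mix, the agent must be indifferent between Shirk and Comply, which pins down the inspector's mix.
  the agent's expected payoff from Shirk: p·7 + (1−p)·(-8) = 15p - 8
  the agent's expected payoff from Comply: p·11 + (1−p)·(-10) = 21p - 10
  15p - 8 = 21p - 10  ⇒  -6p = -2  ⇒  p = 1/3.
The inspector's indifference between Inspect and Skip determines the agent's mixing probability q:
  the inspector's payoff to Inspect: q·9 + (1−q)·(-3) = 12q - 3
  the inspector's payoff to Skip: q·(-8) + (1−q)·(-2) = -6q - 2
  12q - 3 = -6q - 2  ⇒  18q = 1  ⇒  q = 1/18.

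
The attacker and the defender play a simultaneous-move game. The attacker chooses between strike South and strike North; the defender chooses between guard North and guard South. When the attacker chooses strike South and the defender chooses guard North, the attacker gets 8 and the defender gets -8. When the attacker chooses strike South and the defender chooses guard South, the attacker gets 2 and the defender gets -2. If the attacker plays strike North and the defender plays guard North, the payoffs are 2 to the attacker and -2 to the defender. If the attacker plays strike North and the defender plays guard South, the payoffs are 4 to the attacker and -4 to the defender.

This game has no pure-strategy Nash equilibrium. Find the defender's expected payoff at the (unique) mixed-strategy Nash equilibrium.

-7/2

In a mixed equilibrium the defender is indifferent between guard North and guard South; this condition fixes p.
  the defender's payoff to guard North: p·(-8) + (1−p)·(-2) = -6p - 2
  the defender's payoff to guard South: p·(-2) + (1−p)·(-4) = 2p - 4
  -6p - 2 = 2p - 4  ⇒  -8p = -2  ⇒  p = 1/4.
At equilibrium the defender is indifferent across columns, so the defender's payoff equals the payoff from guard North: (1/4)·(-8) + (3/4)·(-2) = -7/2.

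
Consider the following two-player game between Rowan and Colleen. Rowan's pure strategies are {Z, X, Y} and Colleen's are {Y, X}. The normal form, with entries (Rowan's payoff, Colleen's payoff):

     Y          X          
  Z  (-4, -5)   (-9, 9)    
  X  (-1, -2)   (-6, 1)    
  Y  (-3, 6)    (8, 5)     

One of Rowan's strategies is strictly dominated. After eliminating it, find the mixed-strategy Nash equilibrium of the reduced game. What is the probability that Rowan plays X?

Rowan's strategy Z is strictly dominated by X: -1 > -4 and -6 > -9. Eliminate Z.
In a mixed equilibrium Colleen is indifferent between Y and X; this condition fixes p.
  Colleen's payoff to Y: p·(-2) + (1−p)·6 = -8p + 6
  Colleen's payoff to X: p·1 + (1−p)·5 = -4p + 5
  -8p + 6 = -4p + 5  ⇒  -4p = -1  ⇒  p = 1/4.

p = 1/4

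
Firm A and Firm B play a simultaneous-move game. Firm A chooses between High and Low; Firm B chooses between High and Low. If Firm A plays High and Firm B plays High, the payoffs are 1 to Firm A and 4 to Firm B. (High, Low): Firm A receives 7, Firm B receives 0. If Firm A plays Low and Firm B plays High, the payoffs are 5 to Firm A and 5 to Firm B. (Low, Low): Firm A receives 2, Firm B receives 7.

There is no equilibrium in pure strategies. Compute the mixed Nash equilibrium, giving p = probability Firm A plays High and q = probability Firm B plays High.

p = 1/3, q = 5/9

Set Firm B's expected payoff from High equal to that from Low:
  Firm B's payoff from High: p·4 + (1−p)·5 = -p + 5
  Firm B's payoff from Low: p·0 + (1−p)·7 = -7p + 7
  -p + 5 = -7p + 7  ⇒  6p = 2  ⇒  p = 1/3.
In a mixed equilibrium Firm A is indifferent between High and Low; this condition fixes q.
  Firm A's payoff from High: q·1 + (1−q)·7 = -6q + 7
  Firm A's payoff from Low: q·5 + (1−q)·2 = 3q + 2
  -6q + 7 = 3q + 2  ⇒  -9q = -5  ⇒  q = 5/9.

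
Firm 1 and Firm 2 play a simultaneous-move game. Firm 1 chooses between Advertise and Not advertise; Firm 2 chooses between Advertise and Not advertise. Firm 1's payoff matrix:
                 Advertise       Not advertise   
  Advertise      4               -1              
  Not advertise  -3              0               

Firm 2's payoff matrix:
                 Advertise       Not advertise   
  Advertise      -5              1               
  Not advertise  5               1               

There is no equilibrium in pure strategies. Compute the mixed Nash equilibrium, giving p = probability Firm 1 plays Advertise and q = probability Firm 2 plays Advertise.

In a mixed equilibrium Firm 2 is indifferent between Advertise and Not advertise; this condition fixes p.
  Firm 2's payoff from Advertise: p·(-5) + (1−p)·5 = -10p + 5
  Firm 2's payoff from Not advertise: p·1 + (1−p)·1 = 1
  -10p + 5 = 1  ⇒  -10p = -4  ⇒  p = 2/5.
Firm 2's mix must leave Firm 1 indifferent between Advertise and Not advertise.
  Firm 1's payoff to Advertise: q·4 + (1−q)·(-1) = 5q - 1
  Firm 1's payoff to Not advertise: q·(-3) + (1−q)·0 = -3q
  5q - 1 = -3q  ⇒  8q = 1  ⇒  q = 1/8.

p = 2/5, q = 1/8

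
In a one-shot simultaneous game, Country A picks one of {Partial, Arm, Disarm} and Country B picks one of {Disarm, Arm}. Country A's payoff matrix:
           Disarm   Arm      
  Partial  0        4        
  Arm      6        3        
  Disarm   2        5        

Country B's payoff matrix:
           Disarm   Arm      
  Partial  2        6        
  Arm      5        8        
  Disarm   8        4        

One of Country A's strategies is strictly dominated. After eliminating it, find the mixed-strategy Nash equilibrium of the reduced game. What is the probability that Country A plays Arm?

Country A's strategy Partial is strictly dominated by Disarm: 2 > 0 and 5 > 4. Eliminate Partial.
In a mixed equilibrium Country B is indifferent between Disarm and Arm; this condition fixes p.
  Country B's payoff from Disarm: p·5 + (1−p)·8 = -3p + 8
  Country B's payoff from Arm: p·8 + (1−p)·4 = 4p + 4
  -3p + 8 = 4p + 4  ⇒  -7p = -4  ⇒  p = 4/7.

p = 4/7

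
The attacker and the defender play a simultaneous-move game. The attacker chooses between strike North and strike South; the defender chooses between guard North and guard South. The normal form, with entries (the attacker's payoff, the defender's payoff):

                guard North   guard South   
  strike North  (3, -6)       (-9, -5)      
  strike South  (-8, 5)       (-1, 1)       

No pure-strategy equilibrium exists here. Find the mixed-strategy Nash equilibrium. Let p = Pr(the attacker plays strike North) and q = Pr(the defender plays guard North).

p = 4/5, q = 8/19

The defender's indifference between guard North and guard South determines the attacker's mixing probability p:
  the defender's payoff to guard North: p·(-6) + (1−p)·5 = -11p + 5
  the defender's payoff to guard South: p·(-5) + (1−p)·1 = -6p + 1
  -11p + 5 = -6p + 1  ⇒  -5p = -4  ⇒  p = 4/5.
The attacker's indifference between strike North and strike South determines the defender's mixing probability q:
  the attacker's payoff from strike North: q·3 + (1−q)·(-9) = 12q - 9
  the attacker's payoff from strike South: q·(-8) + (1−q)·(-1) = -7q - 1
  12q - 9 = -7q - 1  ⇒  19q = 8  ⇒  q = 8/19.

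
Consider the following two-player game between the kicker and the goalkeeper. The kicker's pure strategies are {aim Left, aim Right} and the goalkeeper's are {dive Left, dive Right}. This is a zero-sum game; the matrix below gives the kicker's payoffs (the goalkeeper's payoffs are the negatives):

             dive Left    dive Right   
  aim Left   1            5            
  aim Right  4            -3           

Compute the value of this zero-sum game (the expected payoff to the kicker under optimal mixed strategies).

v = 23/11

Set the kicker's expected payoff from aim Left equal to that from aim Right:
  the kicker's payoff to aim Left: q·1 + (1−q)·5 = -4q + 5
  the kicker's payoff to aim Right: q·4 + (1−q)·(-3) = 7q - 3
  -4q + 5 = 7q - 3  ⇒  -11q = -8  ⇒  q = 8/11.
The value is the kicker's expected payoff against this mix (using aim Left): (8/11)·1 + (3/11)·5 = 23/11.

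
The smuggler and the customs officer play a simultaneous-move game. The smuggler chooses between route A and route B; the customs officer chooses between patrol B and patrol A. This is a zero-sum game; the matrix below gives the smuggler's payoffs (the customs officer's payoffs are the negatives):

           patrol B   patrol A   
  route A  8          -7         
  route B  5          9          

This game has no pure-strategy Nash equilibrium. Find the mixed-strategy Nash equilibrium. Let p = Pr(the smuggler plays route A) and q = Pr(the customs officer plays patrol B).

p = 4/19, q = 16/19

The smuggler's mix must leave the customs officer indifferent between patrol B and patrol A.
  the customs officer's payoff from patrol B: p·(-8) + (1−p)·(-5) = -3p - 5
  the customs officer's payoff from patrol A: p·7 + (1−p)·(-9) = 16p - 9
  -3p - 5 = 16p - 9  ⇒  -19p = -4  ⇒  p = 4/19.
The customs officer's mix must leave the smuggler indifferent between route A and route B.
  the smuggler's expected payoff from route A: q·8 + (1−q)·(-7) = 15q - 7
  the smuggler's expected payoff from route B: q·5 + (1−q)·9 = -4q + 9
  15q - 7 = -4q + 9  ⇒  19q = 16  ⇒  q = 16/19.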